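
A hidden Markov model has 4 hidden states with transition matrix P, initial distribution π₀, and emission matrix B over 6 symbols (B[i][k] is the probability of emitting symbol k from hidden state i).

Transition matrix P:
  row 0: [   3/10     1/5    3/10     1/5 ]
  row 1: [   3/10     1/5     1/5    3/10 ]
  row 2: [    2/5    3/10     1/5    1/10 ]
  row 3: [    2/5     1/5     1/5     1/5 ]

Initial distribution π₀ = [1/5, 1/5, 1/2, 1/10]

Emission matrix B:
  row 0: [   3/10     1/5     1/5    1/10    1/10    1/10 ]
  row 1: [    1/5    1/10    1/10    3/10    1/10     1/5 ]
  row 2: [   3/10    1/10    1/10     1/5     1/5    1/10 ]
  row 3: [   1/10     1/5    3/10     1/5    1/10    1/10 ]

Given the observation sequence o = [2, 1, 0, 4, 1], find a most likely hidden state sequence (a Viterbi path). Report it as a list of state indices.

t=0: δ = [4.000e-02, 2.000e-02, 5.000e-02, 3.000e-02]  (obs o_0=2)
t=1: δ = [4.000e-03, 1.500e-03, 1.200e-03, 1.600e-03]  ψ = [2, 2, 0, 0]  (obs o_1=1)
t=2: δ = [3.600e-04, 1.600e-04, 3.600e-04, 8.000e-05]  ψ = [0, 0, 0, 0]  (obs o_2=0)
t=3: δ = [1.440e-05, 1.080e-05, 2.160e-05, 7.200e-06]  ψ = [2, 2, 0, 0]  (obs o_3=4)
t=4: δ = [1.728e-06, 6.480e-07, 4.320e-07, 6.480e-07]  ψ = [2, 2, 0, 1]  (obs o_4=1)
backtrack: best end state = 0; path = [2, 0, 0, 2, 0]

path = [2, 0, 0, 2, 0]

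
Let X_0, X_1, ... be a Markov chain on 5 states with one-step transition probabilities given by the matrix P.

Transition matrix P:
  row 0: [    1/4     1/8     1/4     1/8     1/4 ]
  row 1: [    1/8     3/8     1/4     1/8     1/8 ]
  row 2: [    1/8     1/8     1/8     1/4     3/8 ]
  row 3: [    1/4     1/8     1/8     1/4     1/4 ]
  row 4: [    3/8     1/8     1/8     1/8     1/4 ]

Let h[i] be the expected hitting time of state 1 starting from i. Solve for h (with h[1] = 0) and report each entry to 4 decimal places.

First-step conditioning: h[1] = 0; for i ≠ 1, h[i] = 1 + Σ_k P[i][k]·h[k].
  h[0] = 1 + 1/4·h[0] + 1/4·h[2] + 1/8·h[3] + 1/4·h[4]
  h[2] = 1 + 1/8·h[0] + 1/8·h[2] + 1/4·h[3] + 3/8·h[4]
  h[3] = 1 + 1/4·h[0] + 1/8·h[2] + 1/4·h[3] + 1/4·h[4]
  h[4] = 1 + 3/8·h[0] + 1/8·h[2] + 1/8·h[3] + 1/4·h[4]
Solving the 4×4 linear system over states ≠ 1 gives exactly h = [8, 0, 8, 8, 8] (h[1] = 0 is the target).

h = [8.0000, 0.0000, 8.0000, 8.0000, 8.0000]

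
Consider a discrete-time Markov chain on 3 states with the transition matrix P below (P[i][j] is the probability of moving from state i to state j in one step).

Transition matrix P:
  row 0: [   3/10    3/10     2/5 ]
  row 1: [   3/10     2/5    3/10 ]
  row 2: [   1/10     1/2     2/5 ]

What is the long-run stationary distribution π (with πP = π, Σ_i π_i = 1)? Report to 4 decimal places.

π = [0.2283, 0.4130, 0.3587]

Balance equations π_j = Σ_i π_i·P[i][j]:
  π_0 = 3/10·π_0 + 3/10·π_1 + 1/10·π_2
  π_1 = 3/10·π_0 + 2/5·π_1 + 1/2·π_2
  normalize: π_0 + π_1 + π_2 = 1
Solving the linear system gives exactly π = [21/92, 19/46, 33/92].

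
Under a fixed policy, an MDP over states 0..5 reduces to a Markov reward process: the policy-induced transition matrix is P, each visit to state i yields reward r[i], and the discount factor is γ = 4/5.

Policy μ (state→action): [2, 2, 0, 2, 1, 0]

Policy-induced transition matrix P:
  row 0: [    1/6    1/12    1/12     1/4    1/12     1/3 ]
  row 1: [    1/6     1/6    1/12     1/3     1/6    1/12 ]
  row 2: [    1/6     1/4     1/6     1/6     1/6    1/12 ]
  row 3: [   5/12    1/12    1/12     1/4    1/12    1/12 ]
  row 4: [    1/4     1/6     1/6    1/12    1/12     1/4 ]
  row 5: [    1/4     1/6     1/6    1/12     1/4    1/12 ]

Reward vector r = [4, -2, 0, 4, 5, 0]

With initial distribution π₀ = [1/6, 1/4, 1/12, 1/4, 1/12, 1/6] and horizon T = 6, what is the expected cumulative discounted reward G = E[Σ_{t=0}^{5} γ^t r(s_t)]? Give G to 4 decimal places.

t=0: π = [0.1667, 0.2500, 0.0833, 0.2500, 0.0833, 0.1667], E[r] = 1.5833, γ^t·E[r] = 1.583333, running G = 1.583333
t=1: π = [0.2500, 0.1389, 0.1111, 0.2222, 0.1389, 0.1389], E[r] = 2.3056, γ^t·E[r] = 1.844444, running G = 3.427778
t=2: π = [0.2454, 0.1366, 0.1157, 0.2060, 0.1273, 0.1690], E[r] = 2.1690, γ^t·E[r] = 1.388148, running G = 4.815926
t=3: π = [0.2429, 0.1387, 0.1177, 0.2024, 0.1325, 0.1659], E[r] = 2.1661, γ^t·E[r] = 1.109037, running G = 5.924963
t=4: π = [0.2421, 0.1394, 0.1180, 0.2020, 0.1323, 0.1661], E[r] = 2.1595, γ^t·E[r] = 0.884550, running G = 6.809513
t=5: π = [0.2420, 0.1395, 0.1180, 0.2020, 0.1325, 0.1659], E[r] = 2.1597, γ^t·E[r] = 0.707686, running G = 7.517199

G = 7.5172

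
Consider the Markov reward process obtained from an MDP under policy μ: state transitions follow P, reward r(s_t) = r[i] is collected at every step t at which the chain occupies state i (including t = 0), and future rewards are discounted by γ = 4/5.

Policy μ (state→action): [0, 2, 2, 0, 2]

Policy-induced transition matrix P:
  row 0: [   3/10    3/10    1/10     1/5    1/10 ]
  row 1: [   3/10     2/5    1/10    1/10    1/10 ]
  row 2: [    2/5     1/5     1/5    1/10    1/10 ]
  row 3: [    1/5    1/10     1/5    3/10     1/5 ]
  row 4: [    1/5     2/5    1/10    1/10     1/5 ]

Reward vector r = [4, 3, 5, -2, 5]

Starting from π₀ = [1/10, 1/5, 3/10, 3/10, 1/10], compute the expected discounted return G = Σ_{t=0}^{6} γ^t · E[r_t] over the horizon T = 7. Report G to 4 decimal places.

G = 11.2803

t=0: π = [0.1000, 0.2000, 0.3000, 0.3000, 0.1000], E[r] = 2.4000, γ^t·E[r] = 2.400000, running G = 2.400000
t=1: π = [0.2900, 0.2400, 0.1600, 0.1700, 0.1400], E[r] = 3.0400, γ^t·E[r] = 2.432000, running G = 4.832000
t=2: π = [0.2850, 0.2880, 0.1330, 0.1630, 0.1310], E[r] = 2.9980, γ^t·E[r] = 1.918720, running G = 6.750720
t=3: π = [0.2839, 0.2960, 0.1296, 0.1611, 0.1294], E[r] = 2.9964, γ^t·E[r] = 1.534157, running G = 8.284877
t=4: π = [0.2839, 0.2974, 0.1291, 0.1606, 0.1291], E[r] = 2.9971, γ^t·E[r] = 1.227612, running G = 9.512489
t=5: π = [0.2839, 0.2976, 0.1290, 0.1605, 0.1290], E[r] = 2.9972, γ^t·E[r] = 0.982137, running G = 10.494626
t=6: π = [0.2839, 0.2977, 0.1289, 0.1605, 0.1289], E[r] = 2.9973, γ^t·E[r] = 0.785713, running G = 11.280339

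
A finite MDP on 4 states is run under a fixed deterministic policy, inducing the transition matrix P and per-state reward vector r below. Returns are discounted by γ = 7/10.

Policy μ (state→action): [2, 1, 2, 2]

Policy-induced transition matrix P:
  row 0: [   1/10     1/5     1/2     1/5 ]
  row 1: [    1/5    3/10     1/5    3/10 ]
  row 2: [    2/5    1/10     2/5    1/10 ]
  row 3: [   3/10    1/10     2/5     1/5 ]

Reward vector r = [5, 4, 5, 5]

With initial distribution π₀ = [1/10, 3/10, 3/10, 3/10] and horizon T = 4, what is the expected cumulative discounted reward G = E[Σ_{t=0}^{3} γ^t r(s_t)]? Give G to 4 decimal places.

G = 12.1122

t=0: π = [0.1000, 0.3000, 0.3000, 0.3000], E[r] = 4.7000, γ^t·E[r] = 4.700000, running G = 4.700000
t=1: π = [0.2800, 0.1700, 0.3500, 0.2000], E[r] = 4.8300, γ^t·E[r] = 3.381000, running G = 8.081000
t=2: π = [0.2620, 0.1620, 0.3940, 0.1820], E[r] = 4.8380, γ^t·E[r] = 2.370620, running G = 10.451620
t=3: π = [0.2708, 0.1586, 0.3938, 0.1768], E[r] = 4.8414, γ^t·E[r] = 1.660600, running G = 12.112220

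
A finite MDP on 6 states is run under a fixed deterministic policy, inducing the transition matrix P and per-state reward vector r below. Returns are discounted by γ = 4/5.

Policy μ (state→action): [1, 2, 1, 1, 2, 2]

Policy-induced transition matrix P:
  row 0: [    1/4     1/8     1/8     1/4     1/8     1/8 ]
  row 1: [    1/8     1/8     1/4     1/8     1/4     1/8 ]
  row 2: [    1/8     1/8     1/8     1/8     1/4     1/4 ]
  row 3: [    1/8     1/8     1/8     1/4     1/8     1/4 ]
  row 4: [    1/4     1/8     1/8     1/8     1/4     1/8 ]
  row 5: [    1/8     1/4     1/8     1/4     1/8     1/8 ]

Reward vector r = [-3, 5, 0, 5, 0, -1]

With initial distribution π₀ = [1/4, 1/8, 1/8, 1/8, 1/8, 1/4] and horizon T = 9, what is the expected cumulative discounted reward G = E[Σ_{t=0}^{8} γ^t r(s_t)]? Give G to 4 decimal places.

G = 3.7022

t=0: π = [0.2500, 0.1250, 0.1250, 0.1250, 0.1250, 0.2500], E[r] = 0.2500, γ^t·E[r] = 0.250000, running G = 0.250000
t=1: π = [0.1719, 0.1563, 0.1406, 0.2031, 0.1719, 0.1563], E[r] = 1.1250, γ^t·E[r] = 0.900000, running G = 1.150000
t=2: π = [0.1680, 0.1445, 0.1445, 0.1914, 0.1836, 0.1680], E[r] = 1.0078, γ^t·E[r] = 0.645000, running G = 1.795000
t=3: π = [0.1689, 0.1460, 0.1431, 0.1909, 0.1841, 0.1670], E[r] = 1.0107, γ^t·E[r] = 0.517500, running G = 2.312500
t=4: π = [0.1691, 0.1459, 0.1432, 0.1909, 0.1841, 0.1667], E[r] = 1.0095, γ^t·E[r] = 0.413500, running G = 2.726000
t=5: π = [0.1692, 0.1458, 0.1432, 0.1908, 0.1842, 0.1668], E[r] = 1.0092, γ^t·E[r] = 0.330690, running G = 3.056690
t=6: π = [0.1692, 0.1458, 0.1432, 0.1908, 0.1842, 0.1668], E[r] = 1.0092, γ^t·E[r] = 0.264556, running G = 3.321246
t=7: π = [0.1692, 0.1458, 0.1432, 0.1908, 0.1842, 0.1668], E[r] = 1.0092, γ^t·E[r] = 0.211645, running G = 3.532891
t=8: π = [0.1692, 0.1458, 0.1432, 0.1908, 0.1842, 0.1668], E[r] = 1.0092, γ^t·E[r] = 0.169316, running G = 3.702207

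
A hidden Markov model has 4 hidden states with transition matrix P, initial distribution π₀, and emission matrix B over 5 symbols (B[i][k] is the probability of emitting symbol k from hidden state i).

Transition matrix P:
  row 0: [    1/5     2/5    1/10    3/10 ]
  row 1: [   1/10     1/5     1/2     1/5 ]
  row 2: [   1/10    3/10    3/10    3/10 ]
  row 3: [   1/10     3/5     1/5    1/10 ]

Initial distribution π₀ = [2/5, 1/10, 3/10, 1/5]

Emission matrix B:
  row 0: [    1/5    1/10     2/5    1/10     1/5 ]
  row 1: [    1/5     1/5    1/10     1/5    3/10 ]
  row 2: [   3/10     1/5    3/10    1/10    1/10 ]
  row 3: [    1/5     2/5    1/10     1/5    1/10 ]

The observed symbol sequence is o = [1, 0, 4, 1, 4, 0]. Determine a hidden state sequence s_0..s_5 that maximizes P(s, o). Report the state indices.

path = [3, 1, 2, 3, 1, 2]

t=0: δ = [4.000e-02, 2.000e-02, 6.000e-02, 8.000e-02]  (obs o_0=1)
t=1: δ = [1.600e-03, 9.600e-03, 5.400e-03, 3.600e-03]  ψ = [0, 3, 2, 2]  (obs o_1=0)
t=2: δ = [1.920e-04, 6.480e-04, 4.800e-04, 1.920e-04]  ψ = [1, 3, 1, 1]  (obs o_2=4)
t=3: δ = [6.480e-06, 2.880e-05, 6.480e-05, 5.760e-05]  ψ = [1, 2, 1, 2]  (obs o_3=1)
t=4: δ = [1.296e-06, 1.037e-05, 1.944e-06, 1.944e-06]  ψ = [2, 3, 2, 2]  (obs o_4=4)
t=5: δ = [2.074e-07, 4.147e-07, 1.555e-06, 4.147e-07]  ψ = [1, 1, 1, 1]  (obs o_5=0)
backtrack: best end state = 2; path = [3, 1, 2, 3, 1, 2]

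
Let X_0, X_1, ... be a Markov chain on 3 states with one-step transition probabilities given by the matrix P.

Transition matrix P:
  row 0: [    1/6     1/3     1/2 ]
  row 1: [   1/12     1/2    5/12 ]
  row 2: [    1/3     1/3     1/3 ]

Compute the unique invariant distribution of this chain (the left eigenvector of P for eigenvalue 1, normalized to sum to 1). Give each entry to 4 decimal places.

Balance equations π_j = Σ_i π_i·P[i][j]:
  π_0 = 1/6·π_0 + 1/12·π_1 + 1/3·π_2
  π_1 = 1/3·π_0 + 1/2·π_1 + 1/3·π_2
  normalize: π_0 + π_1 + π_2 = 1
Solving the linear system gives exactly π = [1/5, 2/5, 2/5].

π = [0.2000, 0.4000, 0.4000]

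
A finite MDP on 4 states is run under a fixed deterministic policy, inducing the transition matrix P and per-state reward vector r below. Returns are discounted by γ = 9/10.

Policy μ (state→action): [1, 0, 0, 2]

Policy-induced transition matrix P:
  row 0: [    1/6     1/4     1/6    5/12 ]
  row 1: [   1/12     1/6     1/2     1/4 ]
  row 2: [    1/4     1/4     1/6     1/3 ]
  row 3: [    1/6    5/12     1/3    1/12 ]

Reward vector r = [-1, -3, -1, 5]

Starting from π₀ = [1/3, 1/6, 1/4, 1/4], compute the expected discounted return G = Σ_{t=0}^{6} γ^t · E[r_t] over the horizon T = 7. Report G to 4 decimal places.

G = 0.3321

t=0: π = [0.3333, 0.1667, 0.2500, 0.2500], E[r] = 0.1667, γ^t·E[r] = 0.166667, running G = 0.166667
t=1: π = [0.1736, 0.2778, 0.2639, 0.2847], E[r] = 0.1528, γ^t·E[r] = 0.137500, running G = 0.304167
t=2: π = [0.1655, 0.2743, 0.3067, 0.2535], E[r] = -0.0278, γ^t·E[r] = -0.022500, running G = 0.281667
t=3: π = [0.1694, 0.2694, 0.3003, 0.2609], E[r] = 0.0266, γ^t·E[r] = 0.019406, running G = 0.301073
t=4: π = [0.1692, 0.2710, 0.2999, 0.2598], E[r] = 0.0166, γ^t·E[r] = 0.010874, running G = 0.311947
t=5: π = [0.1691, 0.2707, 0.3003, 0.2599], E[r] = 0.0180, γ^t·E[r] = 0.010645, running G = 0.322591
t=6: π = [0.1691, 0.2708, 0.3002, 0.2599], E[r] = 0.0178, γ^t·E[r] = 0.009462, running G = 0.332053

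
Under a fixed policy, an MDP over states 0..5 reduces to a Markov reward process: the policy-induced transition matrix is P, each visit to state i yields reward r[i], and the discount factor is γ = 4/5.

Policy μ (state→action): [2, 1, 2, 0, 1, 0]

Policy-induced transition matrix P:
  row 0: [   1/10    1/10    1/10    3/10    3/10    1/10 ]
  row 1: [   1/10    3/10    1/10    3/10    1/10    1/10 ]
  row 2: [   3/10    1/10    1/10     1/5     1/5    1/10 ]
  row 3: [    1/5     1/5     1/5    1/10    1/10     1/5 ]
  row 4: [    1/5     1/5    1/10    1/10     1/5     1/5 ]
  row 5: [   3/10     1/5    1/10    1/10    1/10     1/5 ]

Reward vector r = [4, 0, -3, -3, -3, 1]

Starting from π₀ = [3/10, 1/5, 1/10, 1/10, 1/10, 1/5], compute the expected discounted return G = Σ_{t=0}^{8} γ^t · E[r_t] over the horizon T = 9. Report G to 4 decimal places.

t=0: π = [0.3000, 0.2000, 0.1000, 0.1000, 0.1000, 0.2000], E[r] = 0.5000, γ^t·E[r] = 0.500000, running G = 0.500000
t=1: π = [0.1800, 0.1800, 0.1100, 0.2100, 0.1800, 0.1400], E[r] = -0.6400, γ^t·E[r] = -0.512000, running G = -0.012000
t=2: π = [0.1890, 0.1890, 0.1210, 0.1830, 0.1650, 0.1530], E[r] = -0.4980, γ^t·E[r] = -0.318720, running G = -0.330720
t=3: π = [0.1896, 0.1879, 0.1183, 0.1877, 0.1664, 0.1501], E[r] = -0.5087, γ^t·E[r] = -0.260454, running G = -0.591174
t=4: π = [0.1891, 0.1880, 0.1188, 0.1873, 0.1664, 0.1504], E[r] = -0.5107, γ^t·E[r] = -0.209179, running G = -0.800353
t=5: π = [0.1892, 0.1880, 0.1187, 0.1873, 0.1663, 0.1504], E[r] = -0.5098, γ^t·E[r] = -0.167062, running G = -0.967415
t=6: π = [0.1892, 0.1880, 0.1187, 0.1873, 0.1663, 0.1504], E[r] = -0.5100, γ^t·E[r] = -0.133697, running G = -1.101112
t=7: π = [0.1892, 0.1880, 0.1187, 0.1873, 0.1663, 0.1504], E[r] = -0.5100, γ^t·E[r] = -0.106953, running G = -1.208065
t=8: π = [0.1892, 0.1880, 0.1187, 0.1873, 0.1663, 0.1504], E[r] = -0.5100, γ^t·E[r] = -0.085563, running G = -1.293628

G = -1.2936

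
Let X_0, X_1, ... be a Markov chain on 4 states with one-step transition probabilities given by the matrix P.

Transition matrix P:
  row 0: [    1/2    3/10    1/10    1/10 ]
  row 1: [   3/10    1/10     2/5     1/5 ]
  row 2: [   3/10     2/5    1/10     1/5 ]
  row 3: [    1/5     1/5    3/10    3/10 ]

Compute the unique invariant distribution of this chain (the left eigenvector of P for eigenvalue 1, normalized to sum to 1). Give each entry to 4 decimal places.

π = [0.3521, 0.2524, 0.2124, 0.1831]

Balance equations π_j = Σ_i π_i·P[i][j]:
  π_0 = 1/2·π_0 + 3/10·π_1 + 3/10·π_2 + 1/5·π_3
  π_1 = 3/10·π_0 + 1/10·π_1 + 2/5·π_2 + 1/5·π_3
  π_2 = 1/10·π_0 + 2/5·π_1 + 1/10·π_2 + 3/10·π_3
  normalize: π_0 + π_1 + π_2 + π_3 = 1
Solving the linear system gives exactly π = [25/71, 233/923, 196/923, 13/71].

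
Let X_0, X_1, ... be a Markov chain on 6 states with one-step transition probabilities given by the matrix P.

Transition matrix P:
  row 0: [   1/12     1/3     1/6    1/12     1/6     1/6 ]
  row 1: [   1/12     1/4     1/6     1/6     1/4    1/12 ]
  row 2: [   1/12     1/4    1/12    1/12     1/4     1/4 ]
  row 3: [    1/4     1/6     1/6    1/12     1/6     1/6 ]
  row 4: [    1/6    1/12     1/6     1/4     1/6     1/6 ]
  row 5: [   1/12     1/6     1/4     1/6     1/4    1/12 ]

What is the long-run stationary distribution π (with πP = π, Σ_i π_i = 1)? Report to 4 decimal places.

Balance equations π_j = Σ_i π_i·P[i][j]:
  π_0 = 1/12·π_0 + 1/12·π_1 + 1/12·π_2 + 1/4·π_3 + 1/6·π_4 + 1/12·π_5
  π_1 = 1/3·π_0 + 1/4·π_1 + 1/4·π_2 + 1/6·π_3 + 1/12·π_4 + 1/6·π_5
  π_2 = 1/6·π_0 + 1/6·π_1 + 1/12·π_2 + 1/6·π_3 + 1/6·π_4 + 1/4·π_5
  π_3 = 1/12·π_0 + 1/6·π_1 + 1/12·π_2 + 1/12·π_3 + 1/4·π_4 + 1/6·π_5
  π_4 = 1/6·π_0 + 1/4·π_1 + 1/4·π_2 + 1/6·π_3 + 1/6·π_4 + 1/4·π_5
  normalize: π_0 + π_1 + π_2 + π_3 + π_4 + π_5 = 1
Solving the linear system gives exactly π = [2871/22892, 1148/5723, 947/5723, 3379/22892, 2401/11446, 865/5723].

π = [0.1254, 0.2006, 0.1655, 0.1476, 0.2098, 0.1511]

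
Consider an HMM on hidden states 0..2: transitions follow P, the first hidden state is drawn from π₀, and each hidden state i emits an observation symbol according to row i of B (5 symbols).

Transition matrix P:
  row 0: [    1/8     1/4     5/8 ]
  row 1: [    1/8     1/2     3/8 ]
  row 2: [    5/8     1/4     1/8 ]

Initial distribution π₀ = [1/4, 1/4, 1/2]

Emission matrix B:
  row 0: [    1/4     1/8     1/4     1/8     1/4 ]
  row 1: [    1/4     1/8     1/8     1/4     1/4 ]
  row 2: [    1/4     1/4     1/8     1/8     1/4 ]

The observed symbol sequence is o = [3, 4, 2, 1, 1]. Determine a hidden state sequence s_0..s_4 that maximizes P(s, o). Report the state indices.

t=0: δ = [3.125e-02, 6.250e-02, 6.250e-02]  (obs o_0=3)
t=1: δ = [9.766e-03, 7.812e-03, 5.859e-03]  ψ = [2, 1, 1]  (obs o_1=4)
t=2: δ = [9.155e-04, 4.883e-04, 7.629e-04]  ψ = [2, 1, 0]  (obs o_2=2)
t=3: δ = [5.960e-05, 3.052e-05, 1.431e-04]  ψ = [2, 1, 0]  (obs o_3=1)
t=4: δ = [1.118e-05, 4.470e-06, 9.313e-06]  ψ = [2, 2, 0]  (obs o_4=1)
backtrack: best end state = 0; path = [1, 2, 0, 2, 0]

path = [1, 2, 0, 2, 0]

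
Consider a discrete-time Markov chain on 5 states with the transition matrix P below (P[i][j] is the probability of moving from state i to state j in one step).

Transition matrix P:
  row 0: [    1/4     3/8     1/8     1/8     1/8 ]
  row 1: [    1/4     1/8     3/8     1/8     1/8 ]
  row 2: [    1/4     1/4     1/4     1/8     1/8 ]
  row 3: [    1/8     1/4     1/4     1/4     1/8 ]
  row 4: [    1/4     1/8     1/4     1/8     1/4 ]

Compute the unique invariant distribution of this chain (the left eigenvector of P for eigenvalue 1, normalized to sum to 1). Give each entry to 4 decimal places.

Balance equations π_j = Σ_i π_i·P[i][j]:
  π_0 = 1/4·π_0 + 1/4·π_1 + 1/4·π_2 + 1/8·π_3 + 1/4·π_4
  π_1 = 3/8·π_0 + 1/8·π_1 + 1/4·π_2 + 1/4·π_3 + 1/8·π_4
  π_2 = 1/8·π_0 + 3/8·π_1 + 1/4·π_2 + 1/4·π_3 + 1/4·π_4
  π_3 = 1/8·π_0 + 1/8·π_1 + 1/8·π_2 + 1/4·π_3 + 1/8·π_4
  normalize: π_0 + π_1 + π_2 + π_3 + π_4 = 1
Solving the linear system gives exactly π = [13/56, 13/56, 1/4, 1/7, 1/7].

π = [0.2321, 0.2321, 0.2500, 0.1429, 0.1429]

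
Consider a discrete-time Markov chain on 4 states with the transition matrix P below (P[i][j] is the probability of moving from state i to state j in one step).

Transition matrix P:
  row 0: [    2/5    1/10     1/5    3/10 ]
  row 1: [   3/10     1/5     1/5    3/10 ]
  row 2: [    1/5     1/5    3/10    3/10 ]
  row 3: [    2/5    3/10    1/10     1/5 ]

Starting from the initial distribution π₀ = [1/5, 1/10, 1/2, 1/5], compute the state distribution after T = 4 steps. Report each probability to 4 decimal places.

π = [0.3422, 0.1932, 0.1920, 0.2727]

t=0: π = [0.2000, 0.1000, 0.5000, 0.2000]
t=1: π = [0.2900, 0.2000, 0.2300, 0.2800]
t=2: π = [0.3340, 0.1990, 0.1950, 0.2720]
t=3: π = [0.3411, 0.1938, 0.1923, 0.2728]
t=4: π = [0.3422, 0.1932, 0.1920, 0.2727]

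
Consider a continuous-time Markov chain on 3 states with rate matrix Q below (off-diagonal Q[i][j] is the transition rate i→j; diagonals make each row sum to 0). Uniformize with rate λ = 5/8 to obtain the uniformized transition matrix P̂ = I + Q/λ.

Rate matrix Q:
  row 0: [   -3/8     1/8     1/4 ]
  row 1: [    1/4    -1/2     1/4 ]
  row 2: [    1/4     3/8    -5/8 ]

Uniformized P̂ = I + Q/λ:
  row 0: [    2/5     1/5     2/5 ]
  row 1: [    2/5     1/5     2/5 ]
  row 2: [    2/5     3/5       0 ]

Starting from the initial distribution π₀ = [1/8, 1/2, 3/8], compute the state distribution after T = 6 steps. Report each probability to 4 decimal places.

t=0: π = [0.1250, 0.5000, 0.3750]
t=1: π = [0.4000, 0.3500, 0.2500]
t=2: π = [0.4000, 0.3000, 0.3000]
t=3: π = [0.4000, 0.3200, 0.2800]
t=4: π = [0.4000, 0.3120, 0.2880]
t=5: π = [0.4000, 0.3152, 0.2848]
t=6: π = [0.4000, 0.3139, 0.2861]

π = [0.4000, 0.3139, 0.2861]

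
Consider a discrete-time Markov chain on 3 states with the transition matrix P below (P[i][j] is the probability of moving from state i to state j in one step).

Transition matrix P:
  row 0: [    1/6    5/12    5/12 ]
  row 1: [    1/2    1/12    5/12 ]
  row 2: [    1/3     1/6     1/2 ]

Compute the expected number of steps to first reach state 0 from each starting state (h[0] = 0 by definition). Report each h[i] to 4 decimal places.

First-step conditioning: h[0] = 0; for i ≠ 0, h[i] = 1 + Σ_k P[i][k]·h[k].
  h[1] = 1 + 1/12·h[1] + 5/12·h[2]
  h[2] = 1 + 1/6·h[1] + 1/2·h[2]
Solving the 2×2 linear system over states ≠ 0 gives exactly h = [0, 33/14, 39/14] (h[0] = 0 is the target).

h = [0.0000, 2.3571, 2.7857]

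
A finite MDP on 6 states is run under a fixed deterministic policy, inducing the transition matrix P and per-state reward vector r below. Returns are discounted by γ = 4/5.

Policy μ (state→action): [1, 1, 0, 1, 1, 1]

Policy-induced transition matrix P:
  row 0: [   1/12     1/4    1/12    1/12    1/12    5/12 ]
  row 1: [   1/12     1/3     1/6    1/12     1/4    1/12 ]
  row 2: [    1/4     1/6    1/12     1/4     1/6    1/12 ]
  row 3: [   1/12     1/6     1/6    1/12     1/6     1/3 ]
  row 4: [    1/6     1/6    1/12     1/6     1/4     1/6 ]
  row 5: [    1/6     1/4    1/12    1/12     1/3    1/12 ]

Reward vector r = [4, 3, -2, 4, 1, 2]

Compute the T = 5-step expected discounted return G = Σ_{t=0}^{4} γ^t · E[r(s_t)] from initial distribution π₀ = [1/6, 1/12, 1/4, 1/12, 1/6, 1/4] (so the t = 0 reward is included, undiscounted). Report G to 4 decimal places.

G = 6.4097

t=0: π = [0.1667, 0.0833, 0.2500, 0.0833, 0.1667, 0.2500], E[r] = 1.4167, γ^t·E[r] = 1.416667, running G = 1.416667
t=1: π = [0.1597, 0.2153, 0.0972, 0.1389, 0.2153, 0.1736], E[r] = 2.2083, γ^t·E[r] = 1.766667, running G = 3.183333
t=2: π = [0.1319, 0.2303, 0.1128, 0.1175, 0.2182, 0.1892], E[r] = 2.0596, γ^t·E[r] = 1.318148, running G = 4.501481
t=3: π = [0.1361, 0.2318, 0.1123, 0.1203, 0.2246, 0.1749], E[r] = 2.0708, γ^t·E[r] = 1.060247, running G = 5.561728
t=4: π = [0.1353, 0.2312, 0.1127, 0.1208, 0.2225, 0.1775], E[r] = 2.0702, γ^t·E[r] = 0.847960, running G = 6.409689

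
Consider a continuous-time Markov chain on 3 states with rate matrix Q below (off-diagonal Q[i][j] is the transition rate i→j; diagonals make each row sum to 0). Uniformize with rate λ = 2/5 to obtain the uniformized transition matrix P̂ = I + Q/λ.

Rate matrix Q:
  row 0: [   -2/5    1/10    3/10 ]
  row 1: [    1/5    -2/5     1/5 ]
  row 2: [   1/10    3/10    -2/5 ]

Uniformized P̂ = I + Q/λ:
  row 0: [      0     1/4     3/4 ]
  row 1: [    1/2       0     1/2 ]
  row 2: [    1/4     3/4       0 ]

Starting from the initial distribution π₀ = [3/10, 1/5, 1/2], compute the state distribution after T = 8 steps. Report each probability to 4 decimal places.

π = [0.2694, 0.3530, 0.3776]

t=0: π = [0.3000, 0.2000, 0.5000]
t=1: π = [0.2250, 0.4500, 0.3250]
t=2: π = [0.3063, 0.3000, 0.3938]
t=3: π = [0.2484, 0.3719, 0.3797]
t=4: π = [0.2809, 0.3469, 0.3723]
t=5: π = [0.2665, 0.3494, 0.3841]
t=6: π = [0.2707, 0.3547, 0.3746]
t=7: π = [0.2710, 0.3486, 0.3804]
t=8: π = [0.2694, 0.3530, 0.3776]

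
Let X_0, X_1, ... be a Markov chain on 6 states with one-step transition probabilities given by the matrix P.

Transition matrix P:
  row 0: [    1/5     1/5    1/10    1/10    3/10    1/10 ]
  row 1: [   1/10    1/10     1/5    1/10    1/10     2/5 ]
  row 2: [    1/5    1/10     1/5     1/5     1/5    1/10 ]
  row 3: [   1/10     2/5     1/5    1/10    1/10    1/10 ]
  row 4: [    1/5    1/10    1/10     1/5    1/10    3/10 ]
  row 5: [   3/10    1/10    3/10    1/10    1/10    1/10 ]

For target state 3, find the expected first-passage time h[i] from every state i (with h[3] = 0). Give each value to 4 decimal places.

First-step conditioning: h[3] = 0; for i ≠ 3, h[i] = 1 + Σ_k P[i][k]·h[k].
  h[0] = 1 + 1/5·h[0] + 1/5·h[1] + 1/10·h[2] + 3/10·h[4] + 1/10·h[5]
  h[1] = 1 + 1/10·h[0] + 1/10·h[1] + 1/5·h[2] + 1/10·h[4] + 2/5·h[5]
  h[2] = 1 + 1/5·h[0] + 1/10·h[1] + 1/5·h[2] + 1/5·h[4] + 1/10·h[5]
  h[4] = 1 + 1/5·h[0] + 1/10·h[1] + 1/10·h[2] + 1/10·h[4] + 3/10·h[5]
  h[5] = 1 + 3/10·h[0] + 1/10·h[1] + 3/10·h[2] + 1/10·h[4] + 1/10·h[5]
Solving the 5×5 linear system over states ≠ 3 gives exactly h = [125440/16931, 126060/16931, 112610/16931, 0, 114850/16931, 124930/16931] (h[3] = 0 is the target).

h = [7.4089, 7.4455, 6.6511, 0.0000, 6.7834, 7.3788]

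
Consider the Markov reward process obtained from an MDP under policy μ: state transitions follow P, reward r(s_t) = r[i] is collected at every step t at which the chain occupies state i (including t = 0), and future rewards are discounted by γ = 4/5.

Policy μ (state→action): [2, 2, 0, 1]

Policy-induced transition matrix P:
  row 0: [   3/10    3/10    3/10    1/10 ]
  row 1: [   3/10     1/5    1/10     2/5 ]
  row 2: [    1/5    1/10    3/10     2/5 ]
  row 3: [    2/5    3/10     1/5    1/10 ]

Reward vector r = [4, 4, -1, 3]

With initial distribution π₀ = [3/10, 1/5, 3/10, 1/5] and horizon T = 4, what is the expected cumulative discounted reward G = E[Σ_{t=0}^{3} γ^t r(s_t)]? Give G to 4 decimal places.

t=0: π = [0.3000, 0.2000, 0.3000, 0.2000], E[r] = 2.3000, γ^t·E[r] = 2.300000, running G = 2.300000
t=1: π = [0.2900, 0.2200, 0.2400, 0.2500], E[r] = 2.5500, γ^t·E[r] = 2.040000, running G = 4.340000
t=2: π = [0.3010, 0.2300, 0.2310, 0.2380], E[r] = 2.6070, γ^t·E[r] = 1.668480, running G = 6.008480
t=3: π = [0.3007, 0.2308, 0.2302, 0.2383], E[r] = 2.6107, γ^t·E[r] = 1.336678, running G = 7.345158

G = 7.3452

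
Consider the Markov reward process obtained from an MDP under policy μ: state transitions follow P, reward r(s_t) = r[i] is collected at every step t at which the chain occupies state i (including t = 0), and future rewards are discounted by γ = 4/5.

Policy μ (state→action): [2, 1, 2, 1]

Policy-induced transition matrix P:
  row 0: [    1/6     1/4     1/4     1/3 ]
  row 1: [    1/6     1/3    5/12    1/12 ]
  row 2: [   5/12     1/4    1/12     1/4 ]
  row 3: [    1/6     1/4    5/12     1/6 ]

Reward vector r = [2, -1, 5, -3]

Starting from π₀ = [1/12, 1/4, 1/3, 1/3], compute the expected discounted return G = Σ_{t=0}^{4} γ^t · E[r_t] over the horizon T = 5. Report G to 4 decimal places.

t=0: π = [0.0833, 0.2500, 0.3333, 0.3333], E[r] = 0.5833, γ^t·E[r] = 0.583333, running G = 0.583333
t=1: π = [0.2500, 0.2708, 0.2917, 0.1875], E[r] = 1.1250, γ^t·E[r] = 0.900000, running G = 1.483333
t=2: π = [0.2396, 0.2726, 0.2778, 0.2101], E[r] = 0.9653, γ^t·E[r] = 0.617778, running G = 2.101111
t=3: π = [0.2361, 0.2727, 0.2841, 0.2070], E[r] = 0.9991, γ^t·E[r] = 0.511556, running G = 2.612667
t=4: π = [0.2377, 0.2727, 0.2826, 0.2070], E[r] = 0.9948, γ^t·E[r] = 0.407457, running G = 3.020123

G = 3.0201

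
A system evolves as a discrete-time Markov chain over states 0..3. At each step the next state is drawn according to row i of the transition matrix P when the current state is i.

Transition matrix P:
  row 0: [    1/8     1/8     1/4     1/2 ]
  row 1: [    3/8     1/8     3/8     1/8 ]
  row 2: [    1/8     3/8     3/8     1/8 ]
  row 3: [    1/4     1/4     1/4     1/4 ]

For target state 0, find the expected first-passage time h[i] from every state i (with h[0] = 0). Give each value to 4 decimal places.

First-step conditioning: h[0] = 0; for i ≠ 0, h[i] = 1 + Σ_k P[i][k]·h[k].
  h[1] = 1 + 1/8·h[1] + 3/8·h[2] + 1/8·h[3]
  h[2] = 1 + 3/8·h[1] + 3/8·h[2] + 1/8·h[3]
  h[3] = 1 + 1/4·h[1] + 1/4·h[2] + 1/4·h[3]
Solving the 3×3 linear system over states ≠ 0 gives exactly h = [0, 56/15, 14/3, 62/15] (h[0] = 0 is the target).

h = [0.0000, 3.7333, 4.6667, 4.1333]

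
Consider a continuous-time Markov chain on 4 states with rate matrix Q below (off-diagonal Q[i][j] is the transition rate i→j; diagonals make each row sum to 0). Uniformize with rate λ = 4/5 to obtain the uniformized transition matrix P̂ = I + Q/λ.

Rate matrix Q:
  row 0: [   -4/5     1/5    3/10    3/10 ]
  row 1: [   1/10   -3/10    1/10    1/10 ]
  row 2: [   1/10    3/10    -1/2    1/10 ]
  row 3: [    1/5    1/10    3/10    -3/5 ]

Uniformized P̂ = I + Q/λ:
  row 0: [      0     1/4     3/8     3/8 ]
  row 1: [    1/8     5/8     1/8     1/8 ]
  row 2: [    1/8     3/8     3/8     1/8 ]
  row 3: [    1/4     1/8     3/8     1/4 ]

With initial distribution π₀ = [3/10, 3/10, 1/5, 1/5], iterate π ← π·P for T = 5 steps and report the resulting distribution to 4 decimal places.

t=0: π = [0.3000, 0.3000, 0.2000, 0.2000]
t=1: π = [0.1125, 0.3625, 0.3000, 0.2250]
t=2: π = [0.1391, 0.3953, 0.2844, 0.1813]
t=3: π = [0.1303, 0.4111, 0.2762, 0.1824]
t=4: π = [0.1315, 0.4159, 0.2722, 0.1804]
t=5: π = [0.1311, 0.4174, 0.2710, 0.1804]

π = [0.1311, 0.4174, 0.2710, 0.1804]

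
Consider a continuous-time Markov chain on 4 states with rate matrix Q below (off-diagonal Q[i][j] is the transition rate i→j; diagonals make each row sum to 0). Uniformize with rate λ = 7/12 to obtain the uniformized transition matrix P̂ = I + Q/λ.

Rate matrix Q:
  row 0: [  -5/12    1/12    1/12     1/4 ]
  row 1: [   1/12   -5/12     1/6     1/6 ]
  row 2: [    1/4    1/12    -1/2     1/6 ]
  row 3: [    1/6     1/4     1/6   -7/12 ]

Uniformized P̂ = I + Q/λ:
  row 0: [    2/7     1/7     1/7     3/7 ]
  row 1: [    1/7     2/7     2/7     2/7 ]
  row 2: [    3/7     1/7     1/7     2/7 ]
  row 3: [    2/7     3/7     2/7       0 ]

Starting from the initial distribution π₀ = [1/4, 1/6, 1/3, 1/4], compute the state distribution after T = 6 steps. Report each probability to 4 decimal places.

t=0: π = [0.2500, 0.1667, 0.3333, 0.2500]
t=1: π = [0.3095, 0.2381, 0.2024, 0.2500]
t=2: π = [0.2806, 0.2483, 0.2126, 0.2585]
t=3: π = [0.2806, 0.2522, 0.2153, 0.2519]
t=4: π = [0.2804, 0.2509, 0.2149, 0.2538]
t=5: π = [0.2806, 0.2512, 0.2150, 0.2533]
t=6: π = [0.2805, 0.2511, 0.2149, 0.2534]

π = [0.2805, 0.2511, 0.2149, 0.2534]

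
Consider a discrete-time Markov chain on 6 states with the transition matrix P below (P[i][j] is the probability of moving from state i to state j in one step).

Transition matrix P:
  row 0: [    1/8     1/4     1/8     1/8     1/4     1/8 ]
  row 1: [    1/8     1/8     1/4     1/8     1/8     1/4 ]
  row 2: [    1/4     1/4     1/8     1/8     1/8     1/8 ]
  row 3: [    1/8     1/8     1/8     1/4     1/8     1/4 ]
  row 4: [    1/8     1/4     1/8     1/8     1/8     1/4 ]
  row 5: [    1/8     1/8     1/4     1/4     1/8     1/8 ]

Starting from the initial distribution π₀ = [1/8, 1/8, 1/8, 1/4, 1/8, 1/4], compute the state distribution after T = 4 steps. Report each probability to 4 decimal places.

π = [0.1464, 0.1826, 0.1712, 0.1696, 0.1433, 0.1870]

t=0: π = [0.1250, 0.1250, 0.1250, 0.2500, 0.1250, 0.2500]
t=1: π = [0.1406, 0.1719, 0.1719, 0.1875, 0.1406, 0.1875]
t=2: π = [0.1465, 0.1816, 0.1699, 0.1719, 0.1426, 0.1875]
t=3: π = [0.1462, 0.1824, 0.1711, 0.1699, 0.1433, 0.1870]
t=4: π = [0.1464, 0.1826, 0.1712, 0.1696, 0.1433, 0.1870]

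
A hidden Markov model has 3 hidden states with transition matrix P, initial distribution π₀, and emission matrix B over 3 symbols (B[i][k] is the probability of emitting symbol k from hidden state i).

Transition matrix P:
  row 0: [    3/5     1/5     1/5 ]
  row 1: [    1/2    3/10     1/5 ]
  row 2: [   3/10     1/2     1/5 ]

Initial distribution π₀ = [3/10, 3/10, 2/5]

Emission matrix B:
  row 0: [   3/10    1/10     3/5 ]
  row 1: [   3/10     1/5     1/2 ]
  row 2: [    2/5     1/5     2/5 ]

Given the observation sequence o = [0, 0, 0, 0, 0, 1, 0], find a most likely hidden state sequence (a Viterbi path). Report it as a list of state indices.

path = [2, 1, 0, 0, 0, 0, 0]

t=0: δ = [9.000e-02, 9.000e-02, 1.600e-01]  (obs o_0=0)
t=1: δ = [1.620e-02, 2.400e-02, 1.280e-02]  ψ = [0, 2, 2]  (obs o_1=0)
t=2: δ = [3.600e-03, 2.160e-03, 1.920e-03]  ψ = [1, 1, 1]  (obs o_2=0)
t=3: δ = [6.480e-04, 2.880e-04, 2.880e-04]  ψ = [0, 2, 0]  (obs o_3=0)
t=4: δ = [1.166e-04, 4.320e-05, 5.184e-05]  ψ = [0, 2, 0]  (obs o_4=0)
t=5: δ = [6.998e-06, 5.184e-06, 4.666e-06]  ψ = [0, 2, 0]  (obs o_5=1)
t=6: δ = [1.260e-06, 6.998e-07, 5.599e-07]  ψ = [0, 2, 0]  (obs o_6=0)
backtrack: best end state = 0; path = [2, 1, 0, 0, 0, 0, 0]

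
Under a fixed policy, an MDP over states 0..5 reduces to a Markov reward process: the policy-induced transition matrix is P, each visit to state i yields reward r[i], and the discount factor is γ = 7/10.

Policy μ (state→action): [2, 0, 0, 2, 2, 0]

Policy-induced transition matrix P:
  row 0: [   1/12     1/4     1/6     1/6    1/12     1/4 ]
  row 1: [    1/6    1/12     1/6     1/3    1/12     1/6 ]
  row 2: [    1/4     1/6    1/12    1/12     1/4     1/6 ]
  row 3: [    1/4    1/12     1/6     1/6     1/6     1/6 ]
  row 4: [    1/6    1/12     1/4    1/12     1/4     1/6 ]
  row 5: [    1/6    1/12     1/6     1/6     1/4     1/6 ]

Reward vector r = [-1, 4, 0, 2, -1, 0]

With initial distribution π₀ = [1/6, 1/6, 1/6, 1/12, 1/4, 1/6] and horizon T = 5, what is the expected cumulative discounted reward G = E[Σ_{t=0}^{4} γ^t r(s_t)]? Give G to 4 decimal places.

t=0: π = [0.1667, 0.1667, 0.1667, 0.0833, 0.2500, 0.1667], E[r] = 0.4167, γ^t·E[r] = 0.416667, running G = 0.416667
t=1: π = [0.1736, 0.1250, 0.1736, 0.1597, 0.1875, 0.1806], E[r] = 0.4583, γ^t·E[r] = 0.320833, running G = 0.737500
t=2: π = [0.1800, 0.1267, 0.1678, 0.1574, 0.1869, 0.1811], E[r] = 0.4549, γ^t·E[r] = 0.222882, running G = 0.960382
t=3: π = [0.1788, 0.1273, 0.1683, 0.1582, 0.1858, 0.1817], E[r] = 0.4612, γ^t·E[r] = 0.158184, running G = 1.118566
t=4: π = [0.1790, 0.1272, 0.1681, 0.1584, 0.1858, 0.1816], E[r] = 0.4606, γ^t·E[r] = 0.110588, running G = 1.229154

G = 1.2292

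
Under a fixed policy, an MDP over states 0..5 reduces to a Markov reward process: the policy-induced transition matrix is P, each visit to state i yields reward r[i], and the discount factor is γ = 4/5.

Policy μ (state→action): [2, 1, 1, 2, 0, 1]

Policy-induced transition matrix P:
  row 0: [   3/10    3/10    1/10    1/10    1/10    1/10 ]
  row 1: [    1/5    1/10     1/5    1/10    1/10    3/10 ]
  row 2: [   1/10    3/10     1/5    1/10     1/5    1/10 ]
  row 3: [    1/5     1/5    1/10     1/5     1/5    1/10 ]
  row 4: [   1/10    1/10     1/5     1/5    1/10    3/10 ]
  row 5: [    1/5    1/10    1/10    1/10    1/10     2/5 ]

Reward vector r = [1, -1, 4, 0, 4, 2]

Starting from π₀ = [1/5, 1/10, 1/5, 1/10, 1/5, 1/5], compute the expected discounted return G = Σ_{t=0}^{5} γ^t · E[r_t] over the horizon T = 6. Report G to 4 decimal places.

G = 6.2977

t=0: π = [0.2000, 0.1000, 0.2000, 0.1000, 0.2000, 0.2000], E[r] = 2.1000, γ^t·E[r] = 2.100000, running G = 2.100000
t=1: π = [0.1800, 0.1900, 0.1500, 0.1300, 0.1300, 0.2200], E[r] = 1.5500, γ^t·E[r] = 1.240000, running G = 3.340000
t=2: π = [0.1900, 0.1790, 0.1470, 0.1260, 0.1280, 0.2300], E[r] = 1.5710, γ^t·E[r] = 1.005440, running G = 4.345440
t=3: π = [0.1915, 0.1800, 0.1454, 0.1254, 0.1273, 0.2304], E[r] = 1.5631, γ^t·E[r] = 0.800307, running G = 5.145747
t=4: π = [0.1919, 0.1799, 0.1453, 0.1253, 0.1271, 0.2306], E[r] = 1.5625, γ^t·E[r] = 0.640008, running G = 5.785755
t=5: π = [0.1920, 0.1800, 0.1452, 0.1252, 0.1271, 0.2306], E[r] = 1.5623, γ^t·E[r] = 0.511924, running G = 6.297679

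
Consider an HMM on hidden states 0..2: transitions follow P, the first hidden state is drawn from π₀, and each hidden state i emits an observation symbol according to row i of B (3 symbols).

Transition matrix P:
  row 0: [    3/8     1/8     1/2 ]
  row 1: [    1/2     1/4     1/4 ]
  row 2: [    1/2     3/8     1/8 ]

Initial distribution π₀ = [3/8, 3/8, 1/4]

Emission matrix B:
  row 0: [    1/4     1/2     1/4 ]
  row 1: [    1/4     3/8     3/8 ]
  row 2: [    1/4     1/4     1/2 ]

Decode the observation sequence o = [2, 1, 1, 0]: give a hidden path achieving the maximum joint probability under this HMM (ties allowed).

path = [1, 0, 0, 2]

t=0: δ = [9.375e-02, 1.406e-01, 1.250e-01]  (obs o_0=2)
t=1: δ = [3.516e-02, 1.758e-02, 1.172e-02]  ψ = [1, 2, 0]  (obs o_1=1)
t=2: δ = [6.592e-03, 1.648e-03, 4.395e-03]  ψ = [0, 0, 0]  (obs o_2=1)
t=3: δ = [6.180e-04, 4.120e-04, 8.240e-04]  ψ = [0, 2, 0]  (obs o_3=0)
backtrack: best end state = 2; path = [1, 0, 0, 2]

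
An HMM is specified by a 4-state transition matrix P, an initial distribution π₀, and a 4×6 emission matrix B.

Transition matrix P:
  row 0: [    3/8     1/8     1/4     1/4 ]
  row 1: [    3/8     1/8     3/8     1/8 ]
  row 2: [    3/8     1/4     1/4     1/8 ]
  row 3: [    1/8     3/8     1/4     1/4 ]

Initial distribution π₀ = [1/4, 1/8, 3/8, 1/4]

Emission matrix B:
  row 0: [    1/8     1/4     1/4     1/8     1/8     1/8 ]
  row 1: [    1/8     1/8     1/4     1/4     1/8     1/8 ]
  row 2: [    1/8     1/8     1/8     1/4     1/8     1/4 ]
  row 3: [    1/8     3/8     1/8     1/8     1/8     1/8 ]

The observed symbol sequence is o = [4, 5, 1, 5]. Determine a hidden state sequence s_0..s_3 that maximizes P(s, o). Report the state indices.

path = [2, 2, 0, 2]

t=0: δ = [3.125e-02, 1.562e-02, 4.688e-02, 3.125e-02]  (obs o_0=4)
t=1: δ = [2.197e-03, 1.465e-03, 2.930e-03, 9.766e-04]  ψ = [2, 2, 2, 0]  (obs o_1=5)
t=2: δ = [2.747e-04, 9.155e-05, 9.155e-05, 2.060e-04]  ψ = [2, 2, 2, 0]  (obs o_2=1)
t=3: δ = [1.287e-05, 9.656e-06, 1.717e-05, 8.583e-06]  ψ = [0, 3, 0, 0]  (obs o_3=5)
backtrack: best end state = 2; path = [2, 2, 0, 2]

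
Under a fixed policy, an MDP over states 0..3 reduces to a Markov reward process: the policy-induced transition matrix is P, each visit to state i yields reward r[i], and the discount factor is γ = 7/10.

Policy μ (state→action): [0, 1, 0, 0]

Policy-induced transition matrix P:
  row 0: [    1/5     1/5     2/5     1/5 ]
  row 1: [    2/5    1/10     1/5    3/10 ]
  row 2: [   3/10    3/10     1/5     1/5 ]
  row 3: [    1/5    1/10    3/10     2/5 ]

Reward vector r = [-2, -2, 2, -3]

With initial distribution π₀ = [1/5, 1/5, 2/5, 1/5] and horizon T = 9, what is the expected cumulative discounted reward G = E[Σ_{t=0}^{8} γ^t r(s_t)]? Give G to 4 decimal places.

G = -3.1764

t=0: π = [0.2000, 0.2000, 0.4000, 0.2000], E[r] = -0.6000, γ^t·E[r] = -0.600000, running G = -0.600000
t=1: π = [0.2800, 0.2000, 0.2600, 0.2600], E[r] = -1.2200, γ^t·E[r] = -0.854000, running G = -1.454000
t=2: π = [0.2660, 0.1800, 0.2820, 0.2720], E[r] = -1.1440, γ^t·E[r] = -0.560560, running G = -2.014560
t=3: π = [0.2642, 0.1830, 0.2804, 0.2724], E[r] = -1.1508, γ^t·E[r] = -0.394724, running G = -2.409284
t=4: π = [0.2646, 0.1825, 0.2801, 0.2728], E[r] = -1.1525, γ^t·E[r] = -0.276706, running G = -2.685990
t=5: π = [0.2645, 0.1825, 0.2802, 0.2728], E[r] = -1.1520, γ^t·E[r] = -0.193614, running G = -2.879604
t=6: π = [0.2645, 0.1825, 0.2802, 0.2728], E[r] = -1.1521, γ^t·E[r] = -0.135541, running G = -3.015145
t=7: π = [0.2645, 0.1825, 0.2802, 0.2728], E[r] = -1.1521, γ^t·E[r] = -0.094878, running G = -3.110023
t=8: π = [0.2645, 0.1825, 0.2802, 0.2728], E[r] = -1.1521, γ^t·E[r] = -0.066415, running G = -3.176438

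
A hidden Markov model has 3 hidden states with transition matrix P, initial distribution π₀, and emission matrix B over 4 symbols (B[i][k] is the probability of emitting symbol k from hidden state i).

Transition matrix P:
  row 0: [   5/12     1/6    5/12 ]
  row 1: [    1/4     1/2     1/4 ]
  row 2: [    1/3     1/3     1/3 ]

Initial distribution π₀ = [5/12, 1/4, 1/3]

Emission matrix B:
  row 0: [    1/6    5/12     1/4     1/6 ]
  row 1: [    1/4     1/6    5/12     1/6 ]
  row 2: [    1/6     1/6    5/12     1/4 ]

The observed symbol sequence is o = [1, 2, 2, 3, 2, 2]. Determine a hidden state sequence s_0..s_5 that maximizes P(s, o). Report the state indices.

t=0: δ = [1.736e-01, 4.167e-02, 5.556e-02]  (obs o_0=1)
t=1: δ = [1.808e-02, 1.206e-02, 3.014e-02]  ψ = [0, 0, 0]  (obs o_1=2)
t=2: δ = [2.512e-03, 4.186e-03, 4.186e-03]  ψ = [2, 2, 2]  (obs o_2=2)
t=3: δ = [2.326e-04, 3.489e-04, 3.489e-04]  ψ = [2, 1, 2]  (obs o_3=3)
t=4: δ = [2.907e-05, 7.268e-05, 4.845e-05]  ψ = [2, 1, 2]  (obs o_4=2)
t=5: δ = [4.542e-06, 1.514e-05, 7.571e-06]  ψ = [1, 1, 1]  (obs o_5=2)
backtrack: best end state = 1; path = [0, 2, 1, 1, 1, 1]

path = [0, 2, 1, 1, 1, 1]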